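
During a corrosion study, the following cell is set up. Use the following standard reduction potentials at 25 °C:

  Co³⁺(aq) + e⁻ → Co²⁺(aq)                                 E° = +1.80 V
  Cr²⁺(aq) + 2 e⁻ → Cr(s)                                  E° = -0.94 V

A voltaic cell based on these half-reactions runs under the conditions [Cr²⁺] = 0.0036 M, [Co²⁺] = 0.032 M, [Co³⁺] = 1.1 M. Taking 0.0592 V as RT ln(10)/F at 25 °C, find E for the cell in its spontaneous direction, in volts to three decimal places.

+2.903 V

Co³⁺/Co²⁺ is the cathode (higher E°), Cr²⁺/Cr the anode: E°cell = +1.80 − (-0.94) = +2.74 V, n = 2.
Overall: 2 Co³⁺(aq) + Cr(s) → 2 Co²⁺(aq) + Cr²⁺(aq)
Q = [Co²⁺]^2·[Cr²⁺] / ([Co³⁺]^2); log Q = -5.516.
E = E° − (0.0592/n) log Q = +2.74 − (0.0592/2)(-5.516) = +2.903 V.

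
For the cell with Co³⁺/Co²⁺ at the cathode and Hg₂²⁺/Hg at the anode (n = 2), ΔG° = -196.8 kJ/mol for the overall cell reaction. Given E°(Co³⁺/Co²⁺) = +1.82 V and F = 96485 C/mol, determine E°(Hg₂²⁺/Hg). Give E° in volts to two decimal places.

+0.80 V

E°cell = −ΔG°/(nF) = −(-196.8×10³)/((2)(96485)) = +1.020 V.
Since Co³⁺/Co²⁺ is the cathode and Hg₂²⁺/Hg the anode, E°cell = E°(Co³⁺/Co²⁺) − E°(Hg₂²⁺/Hg).
So E°(Hg₂²⁺/Hg) = E°(Co³⁺/Co²⁺) − E°cell = (+1.82) − (+1.020) = +0.80 V.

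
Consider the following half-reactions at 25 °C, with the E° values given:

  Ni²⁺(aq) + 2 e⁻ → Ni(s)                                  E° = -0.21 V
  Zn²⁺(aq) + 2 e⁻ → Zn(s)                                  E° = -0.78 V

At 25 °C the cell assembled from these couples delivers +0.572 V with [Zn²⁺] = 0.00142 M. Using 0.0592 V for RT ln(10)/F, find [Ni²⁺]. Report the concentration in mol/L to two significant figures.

Ni²⁺/Ni is the cathode, Zn²⁺/Zn the anode: E°cell = +0.57 V, n = 2.
Overall reaction: Ni²⁺(aq) + Zn(s) → Ni(s) + Zn²⁺(aq); Q = [Zn²⁺]^1/[Ni²⁺]^1.
From E = E° − (0.0592/n) log Q: log Q = (E° − E)·n/0.0592 = (+0.57 − (+0.572))·2/0.0592 = -0.0676.
So 1·log[Ni²⁺] = 1·log(0.00142) − log Q = -2.8477 − (-0.0676) = -2.7801; [Ni²⁺] = 10^(-2.7801) ≈ 0.0017 M.

0.0017 M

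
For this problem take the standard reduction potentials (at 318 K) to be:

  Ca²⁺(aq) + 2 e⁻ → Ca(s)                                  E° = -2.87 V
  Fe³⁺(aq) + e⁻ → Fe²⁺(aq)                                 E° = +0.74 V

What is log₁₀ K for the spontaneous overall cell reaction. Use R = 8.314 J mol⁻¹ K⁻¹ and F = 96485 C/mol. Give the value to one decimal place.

114.4

Cathode: Fe³⁺/Fe²⁺; anode: Ca²⁺/Ca. E°cell = (+0.74) − (-2.87) = +3.61 V, with n = 2.
ΔG° = −nFE° = −RT ln K, so ln K = nFE°/(RT) = (2)(96485)(+3.61) / ((8.314)(318)) = 263.487.
log₁₀ K = 263.487 / ln 10 = 114.4.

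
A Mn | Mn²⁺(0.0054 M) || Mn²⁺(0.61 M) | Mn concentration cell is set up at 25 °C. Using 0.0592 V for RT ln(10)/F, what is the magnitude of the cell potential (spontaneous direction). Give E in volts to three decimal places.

For a concentration cell E°cell = 0. The 0.61 M side is the cathode (reduction is favoured where [Mn²⁺] is higher).
With n = 2, E = −(0.0592/2) log([Mn²⁺]ₐₙ/[Mn²⁺]꜀ₐₜ) = −(0.0592/2) log(0.0054/0.61) = −(0.0592/2)(-2.053) = +0.061 V.

+0.061 V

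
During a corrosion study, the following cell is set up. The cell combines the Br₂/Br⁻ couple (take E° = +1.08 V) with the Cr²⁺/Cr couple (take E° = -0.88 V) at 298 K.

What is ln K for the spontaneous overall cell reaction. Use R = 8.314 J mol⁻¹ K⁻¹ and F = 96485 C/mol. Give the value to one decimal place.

Cathode: Br₂/Br⁻; anode: Cr²⁺/Cr. E°cell = (+1.08) − (-0.88) = +1.96 V, with n = 2.
ΔG° = −nFE° = −RT ln K, so ln K = nFE°/(RT) = (2)(96485)(+1.96) / ((8.314)(298)) = 152.658.

152.7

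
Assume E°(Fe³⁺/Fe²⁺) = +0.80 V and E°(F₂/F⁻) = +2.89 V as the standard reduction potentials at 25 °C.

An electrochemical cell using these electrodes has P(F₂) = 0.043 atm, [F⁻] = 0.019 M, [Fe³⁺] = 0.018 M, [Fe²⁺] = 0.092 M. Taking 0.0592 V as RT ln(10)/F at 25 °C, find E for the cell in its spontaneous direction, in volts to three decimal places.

F₂/F⁻ is the cathode (higher E°), Fe³⁺/Fe²⁺ the anode: E°cell = +2.89 − (+0.80) = +2.09 V, n = 2.
Overall: F₂(g) + 2 Fe²⁺(aq) → 2 F⁻(aq) + 2 Fe³⁺(aq)
Q = [F⁻]^2·[Fe³⁺]^2 / (P(F₂)·[Fe²⁺]^2); log Q = -3.493.
E = E° − (0.0592/n) log Q = +2.09 − (0.0592/2)(-3.493) = +2.193 V.

+2.193 V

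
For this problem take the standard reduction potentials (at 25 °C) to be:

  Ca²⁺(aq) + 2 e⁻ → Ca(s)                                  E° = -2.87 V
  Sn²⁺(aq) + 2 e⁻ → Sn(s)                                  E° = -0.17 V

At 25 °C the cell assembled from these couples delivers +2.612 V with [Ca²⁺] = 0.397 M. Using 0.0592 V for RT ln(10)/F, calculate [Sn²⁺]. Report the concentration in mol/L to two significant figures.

0.00042 M

Sn²⁺/Sn is the cathode, Ca²⁺/Ca the anode: E°cell = +2.70 V, n = 2.
Overall reaction: Sn²⁺(aq) + Ca(s) → Sn(s) + Ca²⁺(aq); Q = [Ca²⁺]^1/[Sn²⁺]^1.
From E = E° − (0.0592/n) log Q: log Q = (E° − E)·n/0.0592 = (+2.70 − (+2.612))·2/0.0592 = 2.9730.
So 1·log[Sn²⁺] = 1·log(0.397) − log Q = -0.4012 − (2.9730) = -3.3742; [Sn²⁺] = 10^(-3.3742) ≈ 0.00042 M.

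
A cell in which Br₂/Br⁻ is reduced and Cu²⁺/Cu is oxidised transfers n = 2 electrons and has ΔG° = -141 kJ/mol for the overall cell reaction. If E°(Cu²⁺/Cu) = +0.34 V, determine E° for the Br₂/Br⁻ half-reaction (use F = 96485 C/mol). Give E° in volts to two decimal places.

E°cell = −ΔG°/(nF) = −(-141×10³)/((2)(96485)) = +0.731 V.
Since Br₂/Br⁻ is the cathode and Cu²⁺/Cu the anode, E°cell = E°(Br₂/Br⁻) − E°(Cu²⁺/Cu).
So E°(Br₂/Br⁻) = E°cell + E°(Cu²⁺/Cu) = +0.731 + (+0.34) = +1.07 V.

+1.07 V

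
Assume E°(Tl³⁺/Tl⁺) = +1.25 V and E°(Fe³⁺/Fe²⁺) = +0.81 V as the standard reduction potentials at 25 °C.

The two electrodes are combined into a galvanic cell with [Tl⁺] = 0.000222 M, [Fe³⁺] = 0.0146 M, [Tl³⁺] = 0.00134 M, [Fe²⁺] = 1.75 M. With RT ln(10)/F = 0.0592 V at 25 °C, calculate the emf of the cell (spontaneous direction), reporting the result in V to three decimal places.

+0.586 V

Tl³⁺/Tl⁺ is the cathode (higher E°), Fe³⁺/Fe²⁺ the anode: E°cell = +1.25 − (+0.81) = +0.44 V, n = 2.
Overall: Tl³⁺(aq) + 2 Fe²⁺(aq) → Tl⁺(aq) + 2 Fe³⁺(aq)
Q = [Tl⁺]·[Fe³⁺]^2 / ([Tl³⁺]·[Fe²⁺]^2); log Q = -4.938.
E = E° − (0.0592/n) log Q = +0.44 − (0.0592/2)(-4.938) = +0.586 V.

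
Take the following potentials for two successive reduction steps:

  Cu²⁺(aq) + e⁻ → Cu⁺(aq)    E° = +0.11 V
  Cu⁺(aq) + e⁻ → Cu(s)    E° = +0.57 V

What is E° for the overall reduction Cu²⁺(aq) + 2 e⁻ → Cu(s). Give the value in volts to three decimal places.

Since ΔG° = −nFE° is additive over sequential reductions, n₃E°₃ = n₁E°₁ + n₂E°₂.
E°₃ = (1×+0.11 + 1×+0.57) / 2 = (+0.680) / 2 = +0.340 V.

+0.340 V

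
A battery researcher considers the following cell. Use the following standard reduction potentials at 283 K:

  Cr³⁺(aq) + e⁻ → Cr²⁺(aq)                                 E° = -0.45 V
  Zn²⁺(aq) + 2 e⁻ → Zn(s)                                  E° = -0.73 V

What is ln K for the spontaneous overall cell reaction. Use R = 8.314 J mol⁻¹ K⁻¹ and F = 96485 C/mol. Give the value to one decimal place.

Cathode: Cr³⁺/Cr²⁺; anode: Zn²⁺/Zn. E°cell = (-0.45) − (-0.73) = +0.28 V, with n = 2.
ΔG° = −nFE° = −RT ln K, so ln K = nFE°/(RT) = (2)(96485)(+0.28) / ((8.314)(283)) = 22.964.

23.0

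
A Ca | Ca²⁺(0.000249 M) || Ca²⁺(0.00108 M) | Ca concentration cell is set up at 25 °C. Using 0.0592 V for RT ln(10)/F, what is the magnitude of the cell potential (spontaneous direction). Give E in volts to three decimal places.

+0.019 V

For a concentration cell E°cell = 0. The 0.00108 M side is the cathode (reduction is favoured where [Ca²⁺] is higher).
With n = 2, E = −(0.0592/2) log([Ca²⁺]ₐₙ/[Ca²⁺]꜀ₐₜ) = −(0.0592/2) log(0.000249/0.00108) = −(0.0592/2)(-0.637) = +0.019 V.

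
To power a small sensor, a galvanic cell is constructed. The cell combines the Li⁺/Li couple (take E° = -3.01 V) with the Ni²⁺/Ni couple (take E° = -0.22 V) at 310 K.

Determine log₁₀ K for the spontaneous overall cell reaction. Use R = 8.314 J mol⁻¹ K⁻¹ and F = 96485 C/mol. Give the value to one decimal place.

Cathode: Ni²⁺/Ni; anode: Li⁺/Li. E°cell = (-0.22) − (-3.01) = +2.79 V, with n = 2.
ΔG° = −nFE° = −RT ln K, so ln K = nFE°/(RT) = (2)(96485)(+2.79) / ((8.314)(310)) = 208.892.
log₁₀ K = 208.892 / ln 10 = 90.7.

90.7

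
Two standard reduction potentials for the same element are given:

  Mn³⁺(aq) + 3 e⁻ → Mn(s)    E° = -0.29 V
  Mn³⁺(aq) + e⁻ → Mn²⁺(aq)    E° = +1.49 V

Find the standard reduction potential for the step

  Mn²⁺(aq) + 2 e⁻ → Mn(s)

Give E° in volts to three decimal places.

Sequential free energies add, so n₃E°₃ = n₁E°₁ + n₂E°₂.
With n₃ = 3, and the known step contributing 1×(+1.49) V, the unknown satisfies 2·E° = 3×(-0.29) − 1×(+1.49) = -2.360.
E° = -2.360 / 2 = -1.180 V.

-1.180 V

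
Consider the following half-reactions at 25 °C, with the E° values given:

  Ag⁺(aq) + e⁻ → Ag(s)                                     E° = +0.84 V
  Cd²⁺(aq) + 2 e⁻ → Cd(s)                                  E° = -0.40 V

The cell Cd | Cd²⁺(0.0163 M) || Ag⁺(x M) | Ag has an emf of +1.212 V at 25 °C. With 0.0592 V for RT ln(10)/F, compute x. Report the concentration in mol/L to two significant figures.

0.043 M

Ag⁺/Ag is the cathode, Cd²⁺/Cd the anode: E°cell = +1.24 V, n = 2.
Overall reaction: 2 Ag⁺(aq) + Cd(s) → 2 Ag(s) + Cd²⁺(aq); Q = [Cd²⁺]^1/[Ag⁺]^2.
From E = E° − (0.0592/n) log Q: log Q = (E° − E)·n/0.0592 = (+1.24 − (+1.212))·2/0.0592 = 0.9459.
So 2·log[Ag⁺] = 1·log(0.0163) − log Q = -1.7878 − (0.9459) = -2.7337; log[Ag⁺] = -2.7337 / 2 = -1.3668; [Ag⁺] = 10^(-1.3668) ≈ 0.043 M.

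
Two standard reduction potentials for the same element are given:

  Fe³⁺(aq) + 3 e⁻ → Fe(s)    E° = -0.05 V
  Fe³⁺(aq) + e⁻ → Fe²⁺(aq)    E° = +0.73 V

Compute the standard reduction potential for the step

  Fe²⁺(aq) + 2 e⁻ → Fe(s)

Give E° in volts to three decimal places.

-0.440 V

Sequential free energies add, so n₃E°₃ = n₁E°₁ + n₂E°₂.
With n₃ = 3, and the known step contributing 1×(+0.73) V, the unknown satisfies 2·E° = 3×(-0.05) − 1×(+0.73) = -0.880.
E° = -0.880 / 2 = -0.440 V.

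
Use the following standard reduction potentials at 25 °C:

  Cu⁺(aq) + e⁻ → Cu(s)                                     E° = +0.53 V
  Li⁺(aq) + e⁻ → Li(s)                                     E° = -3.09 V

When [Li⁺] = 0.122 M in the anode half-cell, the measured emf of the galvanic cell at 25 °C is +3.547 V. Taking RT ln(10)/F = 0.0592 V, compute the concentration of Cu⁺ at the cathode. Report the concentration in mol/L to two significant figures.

0.0071 M

Cu⁺/Cu is the cathode, Li⁺/Li the anode: E°cell = +3.62 V, n = 1.
Overall reaction: Cu⁺(aq) + Li(s) → Cu(s) + Li⁺(aq); Q = [Li⁺]^1/[Cu⁺]^1.
From E = E° − (0.0592/n) log Q: log Q = (E° − E)·n/0.0592 = (+3.62 − (+3.547))·1/0.0592 = 1.2331.
So 1·log[Cu⁺] = 1·log(0.122) − log Q = -0.9136 − (1.2331) = -2.1467; [Cu⁺] = 10^(-2.1467) ≈ 0.0071 M.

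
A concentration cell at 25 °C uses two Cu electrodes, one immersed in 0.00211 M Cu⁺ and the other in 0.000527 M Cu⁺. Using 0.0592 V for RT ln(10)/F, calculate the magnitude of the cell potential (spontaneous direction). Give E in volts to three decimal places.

+0.036 V

For a concentration cell E°cell = 0. The 0.00211 M side is the cathode (reduction is favoured where [Cu⁺] is higher).
With n = 1, E = −(0.0592/1) log([Cu⁺]ₐₙ/[Cu⁺]꜀ₐₜ) = −(0.0592/1) log(0.000527/0.00211) = −(0.0592/1)(-0.602) = +0.036 V.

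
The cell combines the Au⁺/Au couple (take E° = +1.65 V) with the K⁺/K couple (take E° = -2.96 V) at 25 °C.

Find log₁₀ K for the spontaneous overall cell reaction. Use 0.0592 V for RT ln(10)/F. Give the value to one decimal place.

77.9

Cathode: Au⁺/Au; anode: K⁺/K. E°cell = +4.61 V, n = 1.
log K = nE°cell / 0.0592 = (1)(+4.61) / 0.0592 = 77.9.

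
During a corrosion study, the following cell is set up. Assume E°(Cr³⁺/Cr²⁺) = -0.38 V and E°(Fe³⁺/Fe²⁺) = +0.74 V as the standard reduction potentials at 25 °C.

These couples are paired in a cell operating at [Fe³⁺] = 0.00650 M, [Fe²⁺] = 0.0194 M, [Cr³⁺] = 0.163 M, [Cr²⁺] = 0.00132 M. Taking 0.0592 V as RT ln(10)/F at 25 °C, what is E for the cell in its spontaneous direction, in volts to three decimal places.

Fe³⁺/Fe²⁺ is the cathode (higher E°), Cr³⁺/Cr²⁺ the anode: E°cell = +0.74 − (-0.38) = +1.12 V, n = 1.
Overall: Fe³⁺(aq) + Cr²⁺(aq) → Fe²⁺(aq) + Cr³⁺(aq)
Q = [Fe²⁺]·[Cr³⁺] / ([Fe³⁺]·[Cr²⁺]); log Q = 2.567.
E = E° − (0.0592/n) log Q = +1.12 − (0.0592/1)(2.567) = +0.968 V.

+0.968 V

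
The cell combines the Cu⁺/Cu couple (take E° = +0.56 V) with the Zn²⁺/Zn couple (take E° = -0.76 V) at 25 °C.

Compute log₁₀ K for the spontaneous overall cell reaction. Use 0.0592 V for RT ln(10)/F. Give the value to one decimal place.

44.6

Cathode: Cu⁺/Cu; anode: Zn²⁺/Zn. E°cell = +1.32 V, n = 2.
log K = nE°cell / 0.0592 = (2)(+1.32) / 0.0592 = 44.6.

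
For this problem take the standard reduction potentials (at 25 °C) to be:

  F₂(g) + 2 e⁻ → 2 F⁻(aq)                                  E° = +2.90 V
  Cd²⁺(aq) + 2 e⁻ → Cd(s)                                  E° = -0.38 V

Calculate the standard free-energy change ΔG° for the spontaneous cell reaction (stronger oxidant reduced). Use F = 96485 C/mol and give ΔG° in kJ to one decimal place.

F₂/F⁻ (E° = +2.90 V) is the cathode; Cd²⁺/Cd (E° = -0.38 V) is the anode, so E°cell = +3.28 V.
Balancing electrons gives n = 2 (lcm of 2 and 2).
ΔG° = −nFE° = −(2)(96485)(+3.28) = -632,942 J = -632.9 kJ.

-632.9 kJ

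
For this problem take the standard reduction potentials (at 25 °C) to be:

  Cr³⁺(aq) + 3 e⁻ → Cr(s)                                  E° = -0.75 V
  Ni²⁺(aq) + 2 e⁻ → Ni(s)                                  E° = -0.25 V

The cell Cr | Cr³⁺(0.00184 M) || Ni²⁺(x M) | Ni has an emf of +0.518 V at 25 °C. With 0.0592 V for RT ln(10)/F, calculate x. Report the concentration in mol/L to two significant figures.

0.061 M

Ni²⁺/Ni is the cathode, Cr³⁺/Cr the anode: E°cell = +0.50 V, n = 6.
Overall reaction: 3 Ni²⁺(aq) + 2 Cr(s) → 3 Ni(s) + 2 Cr³⁺(aq); Q = [Cr³⁺]^2/[Ni²⁺]^3.
From E = E° − (0.0592/n) log Q: log Q = (E° − E)·n/0.0592 = (+0.50 − (+0.518))·6/0.0592 = -1.8243.
So 3·log[Ni²⁺] = 2·log(0.00184) − log Q = -5.4704 − (-1.8243) = -3.6461; log[Ni²⁺] = -3.6461 / 3 = -1.2154; [Ni²⁺] = 10^(-1.2154) ≈ 0.061 M.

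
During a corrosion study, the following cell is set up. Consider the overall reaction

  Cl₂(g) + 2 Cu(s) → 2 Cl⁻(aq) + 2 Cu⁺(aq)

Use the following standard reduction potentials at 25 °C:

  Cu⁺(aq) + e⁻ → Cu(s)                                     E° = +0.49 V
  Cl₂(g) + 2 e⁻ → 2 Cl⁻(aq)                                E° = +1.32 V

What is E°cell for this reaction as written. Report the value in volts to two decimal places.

The Cl₂/Cl⁻ couple has the higher reduction potential, so it is the cathode; Cu⁺/Cu is oxidised at the anode.
E°cell = E°(cathode) − E°(anode) = (+1.32) − (+0.49) = +0.83 V.

+0.83 V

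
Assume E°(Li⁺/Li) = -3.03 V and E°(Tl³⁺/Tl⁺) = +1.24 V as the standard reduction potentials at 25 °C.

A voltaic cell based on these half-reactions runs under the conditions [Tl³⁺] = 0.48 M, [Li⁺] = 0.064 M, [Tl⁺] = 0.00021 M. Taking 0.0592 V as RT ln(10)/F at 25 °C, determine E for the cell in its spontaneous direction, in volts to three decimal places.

Tl³⁺/Tl⁺ is the cathode (higher E°), Li⁺/Li the anode: E°cell = +1.24 − (-3.03) = +4.27 V, n = 2.
Overall: Tl³⁺(aq) + 2 Li(s) → Tl⁺(aq) + 2 Li⁺(aq)
Q = [Tl⁺]·[Li⁺]^2 / ([Tl³⁺]); log Q = -5.747.
E = E° − (0.0592/n) log Q = +4.27 − (0.0592/2)(-5.747) = +4.440 V.

+4.440 V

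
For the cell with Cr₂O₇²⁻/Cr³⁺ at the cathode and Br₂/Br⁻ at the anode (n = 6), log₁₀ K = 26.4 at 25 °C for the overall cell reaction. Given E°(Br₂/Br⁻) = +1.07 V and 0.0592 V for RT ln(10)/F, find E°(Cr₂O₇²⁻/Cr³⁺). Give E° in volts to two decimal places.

+1.33 V

E°cell = (0.0592/n)·log K = (0.0592/6)(26.4) = +0.260 V.
Since Cr₂O₇²⁻/Cr³⁺ is the cathode and Br₂/Br⁻ the anode, E°cell = E°(Cr₂O₇²⁻/Cr³⁺) − E°(Br₂/Br⁻).
So E°(Cr₂O₇²⁻/Cr³⁺) = E°cell + E°(Br₂/Br⁻) = +0.260 + (+1.07) = +1.33 V.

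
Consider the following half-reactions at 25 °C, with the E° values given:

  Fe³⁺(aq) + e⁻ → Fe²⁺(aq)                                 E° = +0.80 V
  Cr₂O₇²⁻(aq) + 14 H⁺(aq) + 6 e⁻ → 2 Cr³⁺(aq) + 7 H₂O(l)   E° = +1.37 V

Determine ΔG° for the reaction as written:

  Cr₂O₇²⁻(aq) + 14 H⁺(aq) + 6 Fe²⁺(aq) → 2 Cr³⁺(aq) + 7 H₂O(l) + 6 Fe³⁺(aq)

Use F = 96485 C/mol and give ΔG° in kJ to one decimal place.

-330.0 kJ

As written, Cr₂O₇²⁻/Cr³⁺ is reduced (cathode) and Fe³⁺/Fe²⁺ is oxidised (anode), so E°cell = (+1.37) − (+0.80) = +0.57 V.
Balancing electrons gives n = 6.
ΔG° = −nFE° = −(6)(96485)(+0.57) = -329,979 J = -330.0 kJ.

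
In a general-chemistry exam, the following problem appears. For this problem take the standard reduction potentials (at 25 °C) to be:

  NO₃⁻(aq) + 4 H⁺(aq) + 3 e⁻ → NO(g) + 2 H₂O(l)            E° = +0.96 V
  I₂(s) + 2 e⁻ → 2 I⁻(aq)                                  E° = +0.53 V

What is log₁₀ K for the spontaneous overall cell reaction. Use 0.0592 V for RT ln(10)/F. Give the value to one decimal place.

43.6

Cathode: NO₃⁻/NO; anode: I₂/I⁻. E°cell = +0.43 V, n = 6.
log K = nE°cell / 0.0592 = (6)(+0.43) / 0.0592 = 43.6.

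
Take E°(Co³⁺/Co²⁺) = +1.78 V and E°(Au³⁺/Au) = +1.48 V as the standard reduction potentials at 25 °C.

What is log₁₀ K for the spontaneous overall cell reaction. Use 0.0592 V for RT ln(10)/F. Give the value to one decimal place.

Cathode: Co³⁺/Co²⁺; anode: Au³⁺/Au. E°cell = +0.30 V, n = 3.
log K = nE°cell / 0.0592 = (3)(+0.30) / 0.0592 = 15.2.

15.2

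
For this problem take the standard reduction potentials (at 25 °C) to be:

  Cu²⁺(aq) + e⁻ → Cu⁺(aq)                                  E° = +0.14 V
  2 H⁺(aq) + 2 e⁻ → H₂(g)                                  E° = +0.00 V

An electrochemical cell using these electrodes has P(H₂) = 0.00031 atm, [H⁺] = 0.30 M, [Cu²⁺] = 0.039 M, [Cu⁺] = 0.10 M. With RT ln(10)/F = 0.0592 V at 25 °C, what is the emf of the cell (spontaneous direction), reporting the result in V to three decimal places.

Cu²⁺/Cu⁺ is the cathode (higher E°), H⁺/H₂ the anode: E°cell = +0.14 − (+0.00) = +0.14 V, n = 2.
Overall: 2 Cu²⁺(aq) + H₂(g) → 2 Cu⁺(aq) + 2 H⁺(aq)
Q = [Cu⁺]^2·[H⁺]^2 / ([Cu²⁺]^2·P(H₂)); log Q = 3.281.
E = E° − (0.0592/n) log Q = +0.14 − (0.0592/2)(3.281) = +0.043 V.

+0.043 V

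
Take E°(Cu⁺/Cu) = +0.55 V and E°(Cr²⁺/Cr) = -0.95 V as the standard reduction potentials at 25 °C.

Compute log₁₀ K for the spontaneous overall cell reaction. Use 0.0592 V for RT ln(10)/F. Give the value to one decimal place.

50.7

Cathode: Cu⁺/Cu; anode: Cr²⁺/Cr. E°cell = +1.50 V, n = 2.
log K = nE°cell / 0.0592 = (2)(+1.50) / 0.0592 = 50.7.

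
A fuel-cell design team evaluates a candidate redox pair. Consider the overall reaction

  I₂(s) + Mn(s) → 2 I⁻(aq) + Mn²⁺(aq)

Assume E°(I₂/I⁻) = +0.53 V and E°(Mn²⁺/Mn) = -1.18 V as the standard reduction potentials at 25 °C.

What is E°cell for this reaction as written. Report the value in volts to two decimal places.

The I₂/I⁻ couple has the higher reduction potential, so it is the cathode; Mn²⁺/Mn is oxidised at the anode.
E°cell = E°(cathode) − E°(anode) = (+0.53) − (-1.18) = +1.71 V.
Since E°cell > 0, the reaction is spontaneous under standard conditions.

+1.71 V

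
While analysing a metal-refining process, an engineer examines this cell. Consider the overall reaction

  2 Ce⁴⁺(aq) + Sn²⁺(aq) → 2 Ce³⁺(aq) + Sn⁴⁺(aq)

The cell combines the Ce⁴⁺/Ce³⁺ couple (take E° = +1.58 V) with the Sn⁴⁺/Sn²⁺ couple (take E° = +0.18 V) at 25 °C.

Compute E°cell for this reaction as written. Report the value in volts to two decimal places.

+1.40 V

The Ce⁴⁺/Ce³⁺ couple has the higher reduction potential, so it is the cathode; Sn⁴⁺/Sn²⁺ is oxidised at the anode.
E°cell = E°(cathode) − E°(anode) = (+1.58) − (+0.18) = +1.40 V.
Since E°cell > 0, the reaction is spontaneous under standard conditions.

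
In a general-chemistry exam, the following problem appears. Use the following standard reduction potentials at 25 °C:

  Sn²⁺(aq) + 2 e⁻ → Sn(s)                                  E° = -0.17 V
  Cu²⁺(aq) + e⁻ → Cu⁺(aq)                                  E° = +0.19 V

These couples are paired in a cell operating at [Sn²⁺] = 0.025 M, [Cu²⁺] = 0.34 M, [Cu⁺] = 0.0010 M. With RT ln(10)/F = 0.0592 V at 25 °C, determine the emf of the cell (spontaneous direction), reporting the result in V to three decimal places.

Cu²⁺/Cu⁺ is the cathode (higher E°), Sn²⁺/Sn the anode: E°cell = +0.19 − (-0.17) = +0.36 V, n = 2.
Overall: 2 Cu²⁺(aq) + Sn(s) → 2 Cu⁺(aq) + Sn²⁺(aq)
Q = [Cu⁺]^2·[Sn²⁺] / ([Cu²⁺]^2); log Q = -6.665.
E = E° − (0.0592/n) log Q = +0.36 − (0.0592/2)(-6.665) = +0.557 V.

+0.557 V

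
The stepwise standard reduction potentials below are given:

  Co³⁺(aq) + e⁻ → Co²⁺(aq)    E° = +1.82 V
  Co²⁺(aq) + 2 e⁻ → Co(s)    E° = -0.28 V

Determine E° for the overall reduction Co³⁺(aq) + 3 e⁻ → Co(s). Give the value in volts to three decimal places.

+0.420 V

Standard free energies of sequential steps add: ΔG°₃ = ΔG°₁ + ΔG°₂, so n₃E°₃ = n₁E°₁ + n₂E°₂.
E°₃ = (1×+1.82 + 2×-0.28) / 3 = (+1.260) / 3 = +0.420 V.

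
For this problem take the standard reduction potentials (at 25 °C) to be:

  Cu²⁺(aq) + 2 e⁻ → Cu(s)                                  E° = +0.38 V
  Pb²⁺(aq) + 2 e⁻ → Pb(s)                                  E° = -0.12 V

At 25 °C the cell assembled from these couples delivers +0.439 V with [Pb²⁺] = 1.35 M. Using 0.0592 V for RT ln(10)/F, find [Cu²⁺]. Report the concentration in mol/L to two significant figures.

Cu²⁺/Cu is the cathode, Pb²⁺/Pb the anode: E°cell = +0.50 V, n = 2.
Overall reaction: Cu²⁺(aq) + Pb(s) → Cu(s) + Pb²⁺(aq); Q = [Pb²⁺]^1/[Cu²⁺]^1.
From E = E° − (0.0592/n) log Q: log Q = (E° − E)·n/0.0592 = (+0.50 − (+0.439))·2/0.0592 = 2.0608.
So 1·log[Cu²⁺] = 1·log(1.35) − log Q = 0.1303 − (2.0608) = -1.9305; [Cu²⁺] = 10^(-1.9305) ≈ 0.012 M.

0.012 M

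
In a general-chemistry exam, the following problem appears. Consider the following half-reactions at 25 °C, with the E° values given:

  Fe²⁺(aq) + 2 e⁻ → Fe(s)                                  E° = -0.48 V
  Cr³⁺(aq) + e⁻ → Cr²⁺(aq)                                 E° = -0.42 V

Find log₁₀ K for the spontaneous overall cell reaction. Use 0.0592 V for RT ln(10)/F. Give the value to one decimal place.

Cathode: Cr³⁺/Cr²⁺; anode: Fe²⁺/Fe. E°cell = +0.06 V, n = 2.
log K = nE°cell / 0.0592 = (2)(+0.06) / 0.0592 = 2.0.

2.0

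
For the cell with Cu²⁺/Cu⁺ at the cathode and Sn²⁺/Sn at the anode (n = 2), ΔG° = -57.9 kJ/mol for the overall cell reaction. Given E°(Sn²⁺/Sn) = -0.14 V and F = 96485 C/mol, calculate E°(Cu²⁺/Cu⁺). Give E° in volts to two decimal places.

+0.16 V

E°cell = −ΔG°/(nF) = −(-57.9×10³)/((2)(96485)) = +0.300 V.
Since Cu²⁺/Cu⁺ is the cathode and Sn²⁺/Sn the anode, E°cell = E°(Cu²⁺/Cu⁺) − E°(Sn²⁺/Sn).
So E°(Cu²⁺/Cu⁺) = E°cell + E°(Sn²⁺/Sn) = +0.300 + (-0.14) = +0.16 V.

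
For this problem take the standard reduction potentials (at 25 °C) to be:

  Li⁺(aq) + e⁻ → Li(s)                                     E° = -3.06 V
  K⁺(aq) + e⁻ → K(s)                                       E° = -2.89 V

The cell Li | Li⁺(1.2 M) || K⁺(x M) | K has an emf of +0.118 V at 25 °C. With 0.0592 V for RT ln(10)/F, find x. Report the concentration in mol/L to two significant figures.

0.16 M

K⁺/K is the cathode, Li⁺/Li the anode: E°cell = +0.17 V, n = 1.
Overall reaction: K⁺(aq) + Li(s) → K(s) + Li⁺(aq); Q = [Li⁺]^1/[K⁺]^1.
From E = E° − (0.0592/n) log Q: log Q = (E° − E)·n/0.0592 = (+0.17 − (+0.118))·1/0.0592 = 0.8784.
So 1·log[K⁺] = 1·log(1.2) − log Q = 0.0792 − (0.8784) = -0.7992; [K⁺] = 10^(-0.7992) ≈ 0.16 M.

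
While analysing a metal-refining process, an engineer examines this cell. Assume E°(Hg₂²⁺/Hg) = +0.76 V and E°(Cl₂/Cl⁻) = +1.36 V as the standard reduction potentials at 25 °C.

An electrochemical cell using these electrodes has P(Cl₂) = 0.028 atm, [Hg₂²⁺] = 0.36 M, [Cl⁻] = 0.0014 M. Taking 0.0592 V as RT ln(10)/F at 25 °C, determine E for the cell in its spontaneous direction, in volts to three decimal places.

+0.736 V

Cl₂/Cl⁻ is the cathode (higher E°), Hg₂²⁺/Hg the anode: E°cell = +1.36 − (+0.76) = +0.60 V, n = 2.
Overall: Cl₂(g) + 2 Hg(l) → 2 Cl⁻(aq) + Hg₂²⁺(aq)
Q = [Cl⁻]^2·[Hg₂²⁺] / (P(Cl₂)); log Q = -4.599.
E = E° − (0.0592/n) log Q = +0.60 − (0.0592/2)(-4.599) = +0.736 V.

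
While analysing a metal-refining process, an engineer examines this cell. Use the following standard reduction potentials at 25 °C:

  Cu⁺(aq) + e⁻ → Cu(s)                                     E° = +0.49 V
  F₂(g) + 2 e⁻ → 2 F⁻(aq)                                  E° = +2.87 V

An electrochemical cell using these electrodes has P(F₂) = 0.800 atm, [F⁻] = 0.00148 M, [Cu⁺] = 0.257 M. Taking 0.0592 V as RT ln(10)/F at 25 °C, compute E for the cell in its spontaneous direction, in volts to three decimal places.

+2.580 V

F₂/F⁻ is the cathode (higher E°), Cu⁺/Cu the anode: E°cell = +2.87 − (+0.49) = +2.38 V, n = 2.
Overall: F₂(g) + 2 Cu(s) → 2 F⁻(aq) + 2 Cu⁺(aq)
Q = [F⁻]^2·[Cu⁺]^2 / (P(F₂)); log Q = -6.743.
E = E° − (0.0592/n) log Q = +2.38 − (0.0592/2)(-6.743) = +2.580 V.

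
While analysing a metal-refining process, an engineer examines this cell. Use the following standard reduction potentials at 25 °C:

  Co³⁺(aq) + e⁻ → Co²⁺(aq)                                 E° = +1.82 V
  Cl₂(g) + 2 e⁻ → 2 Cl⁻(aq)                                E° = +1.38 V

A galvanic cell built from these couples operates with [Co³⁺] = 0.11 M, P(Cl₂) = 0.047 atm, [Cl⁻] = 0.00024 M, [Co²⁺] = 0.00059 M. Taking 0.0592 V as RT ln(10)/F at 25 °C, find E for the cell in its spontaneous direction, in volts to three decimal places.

Co³⁺/Co²⁺ is the cathode (higher E°), Cl₂/Cl⁻ the anode: E°cell = +1.82 − (+1.38) = +0.44 V, n = 2.
Overall: 2 Co³⁺(aq) + 2 Cl⁻(aq) → 2 Co²⁺(aq) + Cl₂(g)
Q = [Co²⁺]^2·P(Cl₂) / ([Co³⁺]^2·[Cl⁻]^2); log Q = 1.371.
E = E° − (0.0592/n) log Q = +0.44 − (0.0592/2)(1.371) = +0.399 V.

+0.399 V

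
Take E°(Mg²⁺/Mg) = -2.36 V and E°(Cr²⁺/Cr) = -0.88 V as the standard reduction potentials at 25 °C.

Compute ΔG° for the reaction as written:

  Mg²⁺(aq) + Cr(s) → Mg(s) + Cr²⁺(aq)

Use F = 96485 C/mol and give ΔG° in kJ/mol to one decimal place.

As written, Mg²⁺/Mg is reduced (cathode) and Cr²⁺/Cr is oxidised (anode), so E°cell = (-2.36) − (-0.88) = -1.48 V.
Balancing electrons gives n = 2.
ΔG° = −nFE° = −(2)(96485)(-1.48) = 285,596 J = +285.6 kJ/mol.

+285.6 kJ/mol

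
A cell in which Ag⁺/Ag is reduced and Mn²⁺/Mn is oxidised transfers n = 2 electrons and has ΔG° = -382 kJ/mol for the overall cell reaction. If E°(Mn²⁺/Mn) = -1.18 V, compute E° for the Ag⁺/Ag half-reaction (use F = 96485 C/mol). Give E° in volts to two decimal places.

E°cell = −ΔG°/(nF) = −(-382×10³)/((2)(96485)) = +1.980 V.
Since Ag⁺/Ag is the cathode and Mn²⁺/Mn the anode, E°cell = E°(Ag⁺/Ag) − E°(Mn²⁺/Mn).
So E°(Ag⁺/Ag) = E°cell + E°(Mn²⁺/Mn) = +1.980 + (-1.18) = +0.80 V.

+0.80 V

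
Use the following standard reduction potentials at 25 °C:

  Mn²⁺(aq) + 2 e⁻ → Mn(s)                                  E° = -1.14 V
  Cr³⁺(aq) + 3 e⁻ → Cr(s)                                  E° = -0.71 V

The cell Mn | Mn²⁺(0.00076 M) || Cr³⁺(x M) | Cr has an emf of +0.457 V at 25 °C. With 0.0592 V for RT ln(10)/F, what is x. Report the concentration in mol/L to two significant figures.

Cr³⁺/Cr is the cathode, Mn²⁺/Mn the anode: E°cell = +0.43 V, n = 6.
Overall reaction: 2 Cr³⁺(aq) + 3 Mn(s) → 2 Cr(s) + 3 Mn²⁺(aq); Q = [Mn²⁺]^3/[Cr³⁺]^2.
From E = E° − (0.0592/n) log Q: log Q = (E° − E)·n/0.0592 = (+0.43 − (+0.457))·6/0.0592 = -2.7365.
So 2·log[Cr³⁺] = 3·log(0.00076) − log Q = -9.3576 − (-2.7365) = -6.6211; log[Cr³⁺] = -6.6211 / 2 = -3.3106; [Cr³⁺] = 10^(-3.3106) ≈ 0.00049 M.

0.00049 M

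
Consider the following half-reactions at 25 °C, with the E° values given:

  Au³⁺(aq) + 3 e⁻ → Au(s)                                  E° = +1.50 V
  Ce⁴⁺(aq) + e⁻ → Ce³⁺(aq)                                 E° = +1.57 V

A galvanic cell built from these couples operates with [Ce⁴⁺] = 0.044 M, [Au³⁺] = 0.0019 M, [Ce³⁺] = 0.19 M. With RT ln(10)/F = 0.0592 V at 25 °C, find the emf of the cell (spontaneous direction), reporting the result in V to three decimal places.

Ce⁴⁺/Ce³⁺ is the cathode (higher E°), Au³⁺/Au the anode: E°cell = +1.57 − (+1.50) = +0.07 V, n = 3.
Overall: 3 Ce⁴⁺(aq) + Au(s) → 3 Ce³⁺(aq) + Au³⁺(aq)
Q = [Ce³⁺]^3·[Au³⁺] / ([Ce⁴⁺]^3); log Q = -0.815.
E = E° − (0.0592/n) log Q = +0.07 − (0.0592/3)(-0.815) = +0.086 V.

+0.086 V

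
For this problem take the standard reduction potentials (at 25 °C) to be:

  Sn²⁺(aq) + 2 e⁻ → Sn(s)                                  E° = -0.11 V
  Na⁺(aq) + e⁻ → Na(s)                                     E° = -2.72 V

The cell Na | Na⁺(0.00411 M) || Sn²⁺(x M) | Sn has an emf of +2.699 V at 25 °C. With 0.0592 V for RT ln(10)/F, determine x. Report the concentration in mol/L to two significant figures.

Sn²⁺/Sn is the cathode, Na⁺/Na the anode: E°cell = +2.61 V, n = 2.
Overall reaction: Sn²⁺(aq) + 2 Na(s) → Sn(s) + 2 Na⁺(aq); Q = [Na⁺]^2/[Sn²⁺]^1.
From E = E° − (0.0592/n) log Q: log Q = (E° − E)·n/0.0592 = (+2.61 − (+2.699))·2/0.0592 = -3.0068.
So 1·log[Sn²⁺] = 2·log(0.00411) − log Q = -4.7723 − (-3.0068) = -1.7655; [Sn²⁺] = 10^(-1.7655) ≈ 0.017 M.

0.017 M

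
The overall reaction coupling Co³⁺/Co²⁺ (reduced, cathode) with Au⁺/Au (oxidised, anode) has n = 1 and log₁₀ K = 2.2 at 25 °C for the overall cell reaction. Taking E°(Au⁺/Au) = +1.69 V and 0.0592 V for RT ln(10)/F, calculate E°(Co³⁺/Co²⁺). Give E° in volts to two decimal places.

E°cell = (0.0592/n)·log K = (0.0592/1)(2.2) = +0.130 V.
Since Co³⁺/Co²⁺ is the cathode and Au⁺/Au the anode, E°cell = E°(Co³⁺/Co²⁺) − E°(Au⁺/Au).
So E°(Co³⁺/Co²⁺) = E°cell + E°(Au⁺/Au) = +0.130 + (+1.69) = +1.82 V.

+1.82 V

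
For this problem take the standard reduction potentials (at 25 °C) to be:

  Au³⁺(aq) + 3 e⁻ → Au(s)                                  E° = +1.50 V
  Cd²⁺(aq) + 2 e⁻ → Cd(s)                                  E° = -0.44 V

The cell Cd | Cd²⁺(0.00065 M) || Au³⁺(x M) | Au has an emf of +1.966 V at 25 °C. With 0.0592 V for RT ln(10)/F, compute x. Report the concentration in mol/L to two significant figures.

0.00034 M

Au³⁺/Au is the cathode, Cd²⁺/Cd the anode: E°cell = +1.94 V, n = 6.
Overall reaction: 2 Au³⁺(aq) + 3 Cd(s) → 2 Au(s) + 3 Cd²⁺(aq); Q = [Cd²⁺]^3/[Au³⁺]^2.
From E = E° − (0.0592/n) log Q: log Q = (E° − E)·n/0.0592 = (+1.94 − (+1.966))·6/0.0592 = -2.6351.
So 2·log[Au³⁺] = 3·log(0.00065) − log Q = -9.5613 − (-2.6351) = -6.9262; log[Au³⁺] = -6.9262 / 2 = -3.4631; [Au³⁺] = 10^(-3.4631) ≈ 0.00034 M.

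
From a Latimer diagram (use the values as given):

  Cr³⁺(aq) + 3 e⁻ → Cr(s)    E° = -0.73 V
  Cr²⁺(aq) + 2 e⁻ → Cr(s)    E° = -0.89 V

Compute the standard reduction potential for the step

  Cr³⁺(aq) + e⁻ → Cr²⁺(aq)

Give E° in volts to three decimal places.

-0.410 V

Sequential free energies add, so n₃E°₃ = n₁E°₁ + n₂E°₂.
With n₃ = 3, and the known step contributing 2×(-0.89) V, the unknown satisfies 1·E° = 3×(-0.73) − 2×(-0.89) = -0.410.
E° = -0.410 / 1 = -0.410 V.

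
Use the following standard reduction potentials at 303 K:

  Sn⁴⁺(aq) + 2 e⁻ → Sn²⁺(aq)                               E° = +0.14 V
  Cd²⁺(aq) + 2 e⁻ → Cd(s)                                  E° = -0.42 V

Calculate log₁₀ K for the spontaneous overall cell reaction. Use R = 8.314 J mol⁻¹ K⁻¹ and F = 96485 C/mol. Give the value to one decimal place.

18.6

Cathode: Sn⁴⁺/Sn²⁺; anode: Cd²⁺/Cd. E°cell = (+0.14) − (-0.42) = +0.56 V, with n = 2.
ΔG° = −nFE° = −RT ln K, so ln K = nFE°/(RT) = (2)(96485)(+0.56) / ((8.314)(303)) = 42.897.
log₁₀ K = 42.897 / ln 10 = 18.6.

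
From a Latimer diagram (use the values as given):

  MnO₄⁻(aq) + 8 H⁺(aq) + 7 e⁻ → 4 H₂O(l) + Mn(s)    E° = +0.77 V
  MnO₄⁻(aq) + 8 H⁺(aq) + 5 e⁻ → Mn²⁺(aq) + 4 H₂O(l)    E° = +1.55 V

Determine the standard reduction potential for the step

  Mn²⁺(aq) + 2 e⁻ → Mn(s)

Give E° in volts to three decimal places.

Sequential free energies add, so n₃E°₃ = n₁E°₁ + n₂E°₂.
With n₃ = 7, and the known step contributing 5×(+1.55) V, the unknown satisfies 2·E° = 7×(+0.77) − 5×(+1.55) = -2.360.
E° = -2.360 / 2 = -1.180 V.

-1.180 V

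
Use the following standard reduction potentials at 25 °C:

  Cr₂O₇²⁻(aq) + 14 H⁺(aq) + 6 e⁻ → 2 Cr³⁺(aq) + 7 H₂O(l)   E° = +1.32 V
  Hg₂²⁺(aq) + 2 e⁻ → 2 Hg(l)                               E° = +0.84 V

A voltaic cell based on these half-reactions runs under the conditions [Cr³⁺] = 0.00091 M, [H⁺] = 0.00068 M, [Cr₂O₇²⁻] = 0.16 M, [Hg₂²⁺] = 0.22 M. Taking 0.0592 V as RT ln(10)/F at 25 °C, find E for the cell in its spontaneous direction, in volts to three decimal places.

+0.114 V

Cr₂O₇²⁻/Cr³⁺ is the cathode (higher E°), Hg₂²⁺/Hg the anode: E°cell = +1.32 − (+0.84) = +0.48 V, n = 6.
Overall: Cr₂O₇²⁻(aq) + 14 H⁺(aq) + 6 Hg(l) → 2 Cr³⁺(aq) + 7 H₂O(l) + 3 Hg₂²⁺(aq)
Q = [Cr³⁺]^2·[Hg₂²⁺]^3 / ([Cr₂O₇²⁻]·[H⁺]^14); log Q = 37.086.
E = E° − (0.0592/n) log Q = +0.48 − (0.0592/6)(37.086) = +0.114 V.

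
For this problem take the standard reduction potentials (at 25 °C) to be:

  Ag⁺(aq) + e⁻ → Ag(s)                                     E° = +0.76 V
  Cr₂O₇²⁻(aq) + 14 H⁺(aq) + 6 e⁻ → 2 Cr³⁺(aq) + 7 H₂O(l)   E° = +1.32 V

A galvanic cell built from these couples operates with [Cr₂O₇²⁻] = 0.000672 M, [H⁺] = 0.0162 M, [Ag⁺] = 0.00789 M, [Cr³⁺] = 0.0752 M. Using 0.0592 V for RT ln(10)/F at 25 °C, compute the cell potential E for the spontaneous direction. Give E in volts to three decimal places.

+0.428 V

Cr₂O₇²⁻/Cr³⁺ is the cathode (higher E°), Ag⁺/Ag the anode: E°cell = +1.32 − (+0.76) = +0.56 V, n = 6.
Overall: Cr₂O₇²⁻(aq) + 14 H⁺(aq) + 6 Ag(s) → 2 Cr³⁺(aq) + 7 H₂O(l) + 6 Ag⁺(aq)
Q = [Cr³⁺]^2·[Ag⁺]^6 / ([Cr₂O₇²⁻]·[H⁺]^14); log Q = 13.374.
E = E° − (0.0592/n) log Q = +0.56 − (0.0592/6)(13.374) = +0.428 V.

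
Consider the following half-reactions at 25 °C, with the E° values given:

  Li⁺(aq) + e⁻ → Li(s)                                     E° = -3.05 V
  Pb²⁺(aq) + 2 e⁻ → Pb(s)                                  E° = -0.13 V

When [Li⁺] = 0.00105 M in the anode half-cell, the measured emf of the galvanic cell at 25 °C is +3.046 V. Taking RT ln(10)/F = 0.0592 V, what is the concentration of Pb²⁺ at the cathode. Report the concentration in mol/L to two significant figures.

Pb²⁺/Pb is the cathode, Li⁺/Li the anode: E°cell = +2.92 V, n = 2.
Overall reaction: Pb²⁺(aq) + 2 Li(s) → Pb(s) + 2 Li⁺(aq); Q = [Li⁺]^2/[Pb²⁺]^1.
From E = E° − (0.0592/n) log Q: log Q = (E° − E)·n/0.0592 = (+2.92 − (+3.046))·2/0.0592 = -4.2568.
So 1·log[Pb²⁺] = 2·log(0.00105) − log Q = -5.9576 − (-4.2568) = -1.7008; [Pb²⁺] = 10^(-1.7008) ≈ 0.020 M.

0.020 M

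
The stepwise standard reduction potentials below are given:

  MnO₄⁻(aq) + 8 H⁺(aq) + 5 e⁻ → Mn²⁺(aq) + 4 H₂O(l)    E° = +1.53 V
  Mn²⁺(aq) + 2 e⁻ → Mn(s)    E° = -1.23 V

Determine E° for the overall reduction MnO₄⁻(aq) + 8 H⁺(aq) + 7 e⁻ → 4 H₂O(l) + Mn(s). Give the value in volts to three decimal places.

Since ΔG° = −nFE° is additive over sequential reductions, n₃E°₃ = n₁E°₁ + n₂E°₂.
E°₃ = (5×+1.53 + 2×-1.23) / 7 = (+5.190) / 7 = +0.741 V.

+0.741 V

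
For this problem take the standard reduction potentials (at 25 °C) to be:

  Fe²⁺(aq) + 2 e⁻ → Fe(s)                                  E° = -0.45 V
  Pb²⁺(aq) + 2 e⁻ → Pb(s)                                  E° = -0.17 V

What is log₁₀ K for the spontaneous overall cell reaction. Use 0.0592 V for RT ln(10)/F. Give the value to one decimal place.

Cathode: Pb²⁺/Pb; anode: Fe²⁺/Fe. E°cell = +0.28 V, n = 2.
log K = nE°cell / 0.0592 = (2)(+0.28) / 0.0592 = 9.5.

9.5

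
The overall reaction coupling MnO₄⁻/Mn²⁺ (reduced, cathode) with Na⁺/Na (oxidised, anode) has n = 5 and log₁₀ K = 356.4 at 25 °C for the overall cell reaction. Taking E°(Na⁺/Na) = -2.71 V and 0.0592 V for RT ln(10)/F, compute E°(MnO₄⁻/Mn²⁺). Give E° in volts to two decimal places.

E°cell = (0.0592/n)·log K = (0.0592/5)(356.4) = +4.220 V.
Since MnO₄⁻/Mn²⁺ is the cathode and Na⁺/Na the anode, E°cell = E°(MnO₄⁻/Mn²⁺) − E°(Na⁺/Na).
So E°(MnO₄⁻/Mn²⁺) = E°cell + E°(Na⁺/Na) = +4.220 + (-2.71) = +1.51 V.

+1.51 V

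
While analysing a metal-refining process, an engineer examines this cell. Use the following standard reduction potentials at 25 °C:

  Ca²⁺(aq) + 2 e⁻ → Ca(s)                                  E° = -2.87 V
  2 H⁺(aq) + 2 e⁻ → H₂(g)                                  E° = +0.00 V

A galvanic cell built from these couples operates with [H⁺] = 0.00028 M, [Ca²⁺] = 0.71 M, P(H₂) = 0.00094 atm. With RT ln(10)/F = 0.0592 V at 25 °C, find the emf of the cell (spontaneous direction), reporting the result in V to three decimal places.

H⁺/H₂ is the cathode (higher E°), Ca²⁺/Ca the anode: E°cell = +0.00 − (-2.87) = +2.87 V, n = 2.
Overall: 2 H⁺(aq) + Ca(s) → H₂(g) + Ca²⁺(aq)
Q = P(H₂)·[Ca²⁺] / ([H⁺]^2); log Q = 3.930.
E = E° − (0.0592/n) log Q = +2.87 − (0.0592/2)(3.930) = +2.754 V.

+2.754 V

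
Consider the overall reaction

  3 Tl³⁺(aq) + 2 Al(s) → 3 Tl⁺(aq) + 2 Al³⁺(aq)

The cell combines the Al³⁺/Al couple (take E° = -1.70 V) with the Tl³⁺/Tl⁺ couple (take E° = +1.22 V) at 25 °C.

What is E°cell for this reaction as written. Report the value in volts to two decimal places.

+2.92 V

The Tl³⁺/Tl⁺ couple has the higher reduction potential, so it is the cathode; Al³⁺/Al is oxidised at the anode.
E°cell = E°(cathode) − E°(anode) = (+1.22) − (-1.70) = +2.92 V.
Since E°cell > 0, the reaction is spontaneous under standard conditions.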